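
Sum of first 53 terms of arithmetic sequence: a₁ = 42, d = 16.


aₙ = 42 + (53-1)×16 = 874
Sₙ = n(a₁+aₙ)/2 = 53×(42+874)/2
= 53×916/2 = 24274

S_53 = 24274


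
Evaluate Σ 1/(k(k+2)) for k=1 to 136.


1/(k(k+2)) = (1/2)·(1/k - 1/(k+2)) (partial fractions)
Telescoping: Σ = (1/2)·(1 + 1/2 - 1/137 - 1/138) = 7021/9453

Sum = 7021/9453


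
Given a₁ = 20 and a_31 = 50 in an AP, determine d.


d = (aₙ - a₁)/(n-1)
= (50 - 20)/(31-1)
= 30/30 = 1

d = 1


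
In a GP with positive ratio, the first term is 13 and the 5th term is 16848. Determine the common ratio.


r^(n-1) = aₙ/a₁
r^4 = 16848/13 = 1296
r = 1296^(1/4)
= ±6; taking r > 0 gives r = 6

r = 6


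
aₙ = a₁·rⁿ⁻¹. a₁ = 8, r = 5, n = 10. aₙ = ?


aₙ = a₁·r^(n-1)
= 8×5^9
= 8×1953125
= 15625000

a_10 = 15625000


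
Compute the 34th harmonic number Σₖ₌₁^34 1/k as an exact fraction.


H_34 = 1/1 + 1/2 + 1/3 + ... + 1/34
= 54062195834749/13127595717600
≈ 4.1182

H_34 = 54062195834749/13127595717600 ≈ 4.1182


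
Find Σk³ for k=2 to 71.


Σₖ₌2^71 k³ = [71·72/2]² − [1·2/2]²
= 6533136 − 1 = 6533135

Σk³ = 6533135


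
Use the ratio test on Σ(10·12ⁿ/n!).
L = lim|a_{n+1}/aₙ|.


aₙ = 10·12^n/n!
a_{n+1}/aₙ = 12^(n+1)/(n+1)! × n!/12^n  (constant 10 cancels)
= 12/(n+1)
L = lim(n→∞) 12/(n+1) = 0
L < 1 → series CONVERGES

Converges (ratio test: L = 0 < 1)


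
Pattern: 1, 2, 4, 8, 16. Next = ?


Pattern: powers of 2: 2ⁿ
Terms: 1, 2, 4, 8, 16
Next term = 32

Next term = 32


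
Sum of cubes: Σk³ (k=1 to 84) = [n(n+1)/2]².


n(n+1)/2 = 84×85/2 = 3570
Σk³ = 3570² = 12744900

Σk³ = 12744900


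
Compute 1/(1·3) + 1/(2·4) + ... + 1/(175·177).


1/(k(k+2)) = (1/2)·(1/k - 1/(k+2)) (partial fractions)
Telescoping: Σ = (1/2)·(1 + 1/2 - 1/176 - 1/177) = 46375/62304

Sum = 46375/62304


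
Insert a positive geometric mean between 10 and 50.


GM = √(10×50) = √500 = 22.3607

GM = 22.3607


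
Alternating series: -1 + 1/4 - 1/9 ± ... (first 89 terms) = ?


S = -1 + 1/4 - 1/9 + 1/16 - 1/25 + 1/36 - 1/49 + 1/64 ± ...
= -0.8225
(Full series converges to -π²/12 ≈ -0.8225)

S_89 = -0.8225


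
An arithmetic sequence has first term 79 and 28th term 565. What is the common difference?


d = (aₙ - a₁)/(n-1)
= (565 - 79)/(28-1)
= 486/27 = 18

d = 18


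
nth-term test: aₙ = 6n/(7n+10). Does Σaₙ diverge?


lim(n→∞) 6n/(7n+10) = 6/7 = 6/7  (divide numerator and denominator by n)
lim aₙ = 6/7 ≠ 0 → series DIVERGES

Diverges (lim aₙ = 6/7 ≠ 0)


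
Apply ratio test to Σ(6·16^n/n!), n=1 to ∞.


aₙ = 6·16^n/n!
a_{n+1}/aₙ = 16^(n+1)/(n+1)! × n!/16^n  (constant 6 cancels)
= 16/(n+1)
L = lim(n→∞) 16/(n+1) = 0
L < 1 → series CONVERGES

Converges (ratio test: L = 0 < 1)


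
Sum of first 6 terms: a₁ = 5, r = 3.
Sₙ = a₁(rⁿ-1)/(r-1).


Sₙ = 5×(3^6 - 1)/(3 - 1)
= 5×(729 - 1)/2
= 5×728/2
= 1820

S_6 = 1820


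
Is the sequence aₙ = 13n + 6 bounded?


aₙ = 13n + 6 → as n→∞, aₙ→∞
No finite upper bound exists
The sequence is UNBOUNDED

Unbounded (aₙ → ∞ as n → ∞)


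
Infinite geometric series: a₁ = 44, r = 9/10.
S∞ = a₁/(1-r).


S∞ = a₁/(1-r) = 44/(1 - 9/10)
= 44/(1/10)
= 440

S∞ = 440


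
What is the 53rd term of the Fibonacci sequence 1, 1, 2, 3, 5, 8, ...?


Fibonacci sequence: 1, 1, 2, 3, 5, 8, 13, 21, 34, 55, 89, ...
F(53) = 53316291173

F(53) = 53316291173


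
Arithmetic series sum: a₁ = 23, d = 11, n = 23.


aₙ = 23 + (23-1)×11 = 265
Sₙ = n(a₁+aₙ)/2 = 23×(23+265)/2
= 23×288/2 = 3312

S_23 = 3312


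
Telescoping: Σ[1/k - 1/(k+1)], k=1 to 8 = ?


Telescoping: adjacent terms cancel.
= 1/1 - 1/9
= 1 - 1/9 = 8/9

Sum = 8/9


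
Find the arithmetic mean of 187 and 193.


AM = (187 + 193)/2 = 380/2 = 190

AM = 190


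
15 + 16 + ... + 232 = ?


Σₖ₌15^232 k = Σₖ₌₁^232 k − Σₖ₌₁^14 k
= 232·233/2 − 14·15/2
= 27028 − 105 = 26923

Σk = 26923


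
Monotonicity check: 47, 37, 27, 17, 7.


Differences: -10, -10, -10, -10
All differences < 0 → strictly DECREASING

Monotonically decreasing


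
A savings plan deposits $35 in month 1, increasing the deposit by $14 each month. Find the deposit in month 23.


aₙ = a₁ + (n-1)d
= 35 + (23-1)×14
= 35 + 308
= 343

a_23 = 343


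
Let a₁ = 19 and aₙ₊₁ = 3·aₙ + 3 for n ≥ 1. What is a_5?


Computing step by step:
a_1 = 19
a_2 = 60
a_3 = 183
a_4 = 552
a_5 = 1659


a_5 = 1659


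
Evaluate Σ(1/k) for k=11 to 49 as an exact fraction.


Σₖ₌11^49 1/k = 1/11 + 1/12 + 1/13 + ... + 1/49
= 4804253716567824832211/3099044504245996706400
≈ 1.5502

Sum = 4804253716567824832211/3099044504245996706400 ≈ 1.5502


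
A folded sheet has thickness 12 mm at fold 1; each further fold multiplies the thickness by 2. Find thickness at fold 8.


aₙ = a₁·r^(n-1)
= 12×2^7
= 12×128
= 1536

a_8 = 1536


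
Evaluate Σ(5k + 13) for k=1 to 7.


Σ(5k+13) = 5·Σk + 13·n
= 5·28 + 13·7
= 140 + 91 = 231

Σ = 231


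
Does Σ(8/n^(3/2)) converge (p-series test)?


p-series test: Σ c/n^p converges if p > 1, diverges if p ≤ 1 (constant c > 0 doesn't affect convergence).
p = 3/2
3/2 > 1 → CONVERGES

Converges (p = 3/2 > 1)


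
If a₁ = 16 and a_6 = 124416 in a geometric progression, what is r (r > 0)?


r^(n-1) = aₙ/a₁
r^5 = 124416/16 = 7776
r = 7776^(1/5)
= 6

r = 6


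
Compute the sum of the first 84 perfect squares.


n = 84
n(n+1)(2n+1)/6 = 84×85×169/6
= 1206660/6 = 201110

Σk² = 201110


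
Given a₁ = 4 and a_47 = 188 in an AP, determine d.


d = (aₙ - a₁)/(n-1)
= (188 - 4)/(47-1)
= 184/46 = 4

d = 4


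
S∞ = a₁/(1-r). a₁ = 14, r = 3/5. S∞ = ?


S∞ = a₁/(1-r) = 14/(1 - 3/5)
= 14/(2/5)
= 35

S∞ = 35


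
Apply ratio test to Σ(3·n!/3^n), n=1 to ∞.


aₙ = 3·n!/3^n
a_{n+1}/aₙ = (n+1)!/3^(n+1) × 3^n/n!  (constant 3 cancels)
= (n+1)/3
L = lim(n→∞) (n+1)/3 = ∞
L > 1 → series DIVERGES

Diverges (ratio test: L = ∞ > 1)


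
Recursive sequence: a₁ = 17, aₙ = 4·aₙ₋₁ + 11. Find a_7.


Computing step by step:
a_1 = 17
a_2 = 79
a_3 = 327
a_4 = 1319
a_5 = 5287
a_6 = 21159
a_7 = 84647


a_7 = 84647


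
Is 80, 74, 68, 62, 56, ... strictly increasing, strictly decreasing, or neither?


Differences: -6, -6, -6, -6
All differences < 0 → strictly DECREASING

Monotonically decreasing


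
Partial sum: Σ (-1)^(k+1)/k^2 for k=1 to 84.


S = 1 - 1/4 + 1/9 - 1/16 + 1/25 - 1/36 + 1/49 - 1/64 ± ...
= 0.8224
(Full series converges to +π²/12 ≈ +0.8225)

S_84 = 0.8224


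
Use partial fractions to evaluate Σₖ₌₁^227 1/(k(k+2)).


1/(k(k+2)) = (1/2)·(1/k - 1/(k+2)) (partial fractions)
Telescoping: Σ = (1/2)·(1 + 1/2 - 1/228 - 1/229) = 77861/104424

Sum = 77861/104424


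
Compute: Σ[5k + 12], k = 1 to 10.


Σ(5k+12) = 5·Σk + 12·n
= 5·55 + 12·10
= 275 + 120 = 395

Σ = 395


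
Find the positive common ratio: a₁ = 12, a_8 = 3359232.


r^(n-1) = aₙ/a₁
r^7 = 3359232/12 = 279936
r = 279936^(1/7)
= 6

r = 6


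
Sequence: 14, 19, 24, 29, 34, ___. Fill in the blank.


Pattern: arithmetic (d=5)
Terms: 14, 19, 24, 29, 34
Next term = 39

Next term = 39


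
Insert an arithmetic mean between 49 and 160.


AM = (49 + 160)/2 = 209/2 = 104.5

AM = 104.5


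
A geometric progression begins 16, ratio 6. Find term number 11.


aₙ = a₁·r^(n-1)
= 16×6^10
= 16×60466176
= 967458816

a_11 = 967458816


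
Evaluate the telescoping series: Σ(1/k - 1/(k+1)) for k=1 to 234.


Telescoping: adjacent terms cancel.
= 1/1 - 1/235
= 1 - 1/235 = 234/235

Sum = 234/235


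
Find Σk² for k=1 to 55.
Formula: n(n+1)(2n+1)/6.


n = 55
n(n+1)(2n+1)/6 = 55×56×111/6
= 341880/6 = 56980

Σk² = 56980


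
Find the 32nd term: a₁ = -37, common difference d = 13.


aₙ = a₁ + (n-1)d
= -37 + (32-1)×13
= -37 + 403
= 366

a_32 = 366


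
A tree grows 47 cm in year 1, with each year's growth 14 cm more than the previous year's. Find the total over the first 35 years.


aₙ = 47 + (35-1)×14 = 523
Sₙ = n(a₁+aₙ)/2 = 35×(47+523)/2
= 35×570/2 = 9975

S_35 = 9975


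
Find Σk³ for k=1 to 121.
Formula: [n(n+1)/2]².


n(n+1)/2 = 121×122/2 = 7381
Σk³ = 7381² = 54479161

Σk³ = 54479161


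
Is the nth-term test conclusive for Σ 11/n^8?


lim(n→∞) 11/n^8 = 0
lim aₙ = 0 → nth-term test is INCONCLUSIVE
(Need other tests; this is actually a convergent p-series with p=8 > 1)

Inconclusive (lim aₙ = 0; need another test)


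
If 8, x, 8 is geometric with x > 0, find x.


GM = √(8×8) = √64 = 8

GM = 8


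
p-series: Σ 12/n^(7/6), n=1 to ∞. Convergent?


p-series test: Σ c/n^p converges if p > 1, diverges if p ≤ 1 (constant c > 0 doesn't affect convergence).
p = 7/6
7/6 > 1 → CONVERGES

Converges (p = 7/6 > 1)


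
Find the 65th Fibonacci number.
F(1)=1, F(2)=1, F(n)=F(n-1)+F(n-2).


Fibonacci sequence: 1, 1, 2, 3, 5, 8, 13, 21, 34, 55, 89, ...
F(65) = 17167680177565

F(65) = 17167680177565


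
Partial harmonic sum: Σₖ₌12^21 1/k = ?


Σₖ₌12^21 1/k = 1/12 + 1/13 + 1/14 + 1/15 + 1/16 + 1/17 + 1/18 + 1/19 + 1/20 + 1/21
= 13237037/21162960
≈ 0.6255

Sum = 13237037/21162960 ≈ 0.6255


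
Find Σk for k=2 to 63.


Σₖ₌2^63 k = Σₖ₌₁^63 k − Σₖ₌₁^1 k
= 63·64/2 − 1·2/2
= 2016 − 1 = 2015

Σk = 2015


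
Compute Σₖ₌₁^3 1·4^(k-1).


Sₙ = 1×(4^3 - 1)/(4 - 1)
= 1×(64 - 1)/3
= 1×63/3
= 21

S_3 = 21


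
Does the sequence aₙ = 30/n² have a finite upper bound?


a₁ = 30, a₂ = 30/4, a₃ = 30/9, ...
0 < aₙ ≤ 30 for all n ≥ 1
The sequence IS bounded

Bounded (0 < aₙ ≤ 30)


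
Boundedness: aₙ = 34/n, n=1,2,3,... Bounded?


a₁ = 34, a₂ = 34/2, a₃ = 34/3, ...
0 < aₙ ≤ 34 for all n ≥ 1
Lower bound: 0, Upper bound: 34
The sequence IS bounded

Bounded (0 < aₙ ≤ 34)


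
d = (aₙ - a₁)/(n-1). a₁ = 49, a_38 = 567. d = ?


d = (aₙ - a₁)/(n-1)
= (567 - 49)/(38-1)
= 518/37 = 14

d = 14


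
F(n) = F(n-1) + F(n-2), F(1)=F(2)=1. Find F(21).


Fibonacci sequence: 1, 1, 2, 3, 5, 8, 13, 21, 34, 55, 89, ...
F(21) = 10946

F(21) = 10946


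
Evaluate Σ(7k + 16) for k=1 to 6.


Σ(7k+16) = 7·Σk + 16·n
= 7·21 + 16·6
= 147 + 96 = 243

Σ = 243


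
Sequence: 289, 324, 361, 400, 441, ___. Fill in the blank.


Pattern: perfect squares: n²
Terms: 289, 324, 361, 400, 441
Next term = 484

Next term = 484


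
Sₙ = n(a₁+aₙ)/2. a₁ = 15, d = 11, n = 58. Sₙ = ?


aₙ = 15 + (58-1)×11 = 642
Sₙ = n(a₁+aₙ)/2 = 58×(15+642)/2
= 58×657/2 = 19053

S_58 = 19053


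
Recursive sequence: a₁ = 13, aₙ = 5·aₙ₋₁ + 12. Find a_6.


Computing step by step:
a_1 = 13
a_2 = 77
a_3 = 397
a_4 = 1997
a_5 = 9997
a_6 = 49997


a_6 = 49997


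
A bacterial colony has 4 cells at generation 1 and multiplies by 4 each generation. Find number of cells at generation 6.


aₙ = a₁·r^(n-1)
= 4×4^5
= 4×1024
= 4096

a_6 = 4096


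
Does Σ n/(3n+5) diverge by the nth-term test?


lim(n→∞) n/(3n+5) = 1/3 = 1/3  (divide numerator and denominator by n)
lim aₙ = 1/3 ≠ 0 → series DIVERGES

Diverges (lim aₙ = 1/3 ≠ 0)


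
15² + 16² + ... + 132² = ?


Σₖ₌15^132 k² = Σₖ₌₁^132 k² − Σₖ₌₁^14 k²
= 132·133·265/6 − 14·15·29/6
= 775390 − 1015 = 774375

Σk² = 774375


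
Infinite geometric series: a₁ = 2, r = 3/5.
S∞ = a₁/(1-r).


S∞ = a₁/(1-r) = 2/(1 - 3/5)
= 2/(2/5)
= 5

S∞ = 5


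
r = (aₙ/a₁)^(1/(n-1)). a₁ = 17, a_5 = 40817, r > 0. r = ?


r^(n-1) = aₙ/a₁
r^4 = 40817/17 = 2401
r = 2401^(1/4)
= ±7; taking r > 0 gives r = 7

r = 7


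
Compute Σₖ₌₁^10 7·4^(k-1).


Sₙ = 7×(4^10 - 1)/(4 - 1)
= 7×(1048576 - 1)/3
= 7×1048575/3
= 2446675

S_10 = 2446675


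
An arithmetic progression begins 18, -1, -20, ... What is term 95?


aₙ = a₁ + (n-1)d
= 18 + (95-1)×-19
= 18 - 1786
= -1768

a_95 = -1768


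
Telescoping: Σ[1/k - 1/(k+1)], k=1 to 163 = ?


Telescoping: adjacent terms cancel.
= 1/1 - 1/164
= 1 - 1/164 = 163/164

Sum = 163/164


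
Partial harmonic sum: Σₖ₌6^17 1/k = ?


Σₖ₌6^17 1/k = 1/6 + 1/7 + 1/8 + ... + 1/17
= 2833255/2450448
≈ 1.1562

Sum = 2833255/2450448 ≈ 1.1562


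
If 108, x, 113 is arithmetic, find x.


AM = (108 + 113)/2 = 221/2 = 110.5

AM = 110.5


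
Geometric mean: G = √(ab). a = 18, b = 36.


GM = √(18×36) = √648 = 25.4558

GM = 25.4558


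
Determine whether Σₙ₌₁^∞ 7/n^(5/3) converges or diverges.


p-series test: Σ c/n^p converges if p > 1, diverges if p ≤ 1 (constant c > 0 doesn't affect convergence).
p = 5/3
5/3 > 1 → CONVERGES

Converges (p = 5/3 > 1)


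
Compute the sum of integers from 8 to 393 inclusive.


Σₖ₌8^393 k = Σₖ₌₁^393 k − Σₖ₌₁^7 k
= 393·394/2 − 7·8/2
= 77421 − 28 = 77393

Σk = 77393


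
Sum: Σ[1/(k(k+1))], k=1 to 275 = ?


1/(k(k+1)) = 1/k - 1/(k+1) (partial fractions)
Telescoping: Σ = 1 - 1/276 = 275/276

Sum = 275/276


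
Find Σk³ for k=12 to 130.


Σₖ₌12^130 k³ = [130·131/2]² − [11·12/2]²
= 72505225 − 4356 = 72500869

Σk³ = 72500869


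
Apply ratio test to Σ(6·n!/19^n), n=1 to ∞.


aₙ = 6·n!/19^n
a_{n+1}/aₙ = (n+1)!/19^(n+1) × 19^n/n!  (constant 6 cancels)
= (n+1)/19
L = lim(n→∞) (n+1)/19 = ∞
L > 1 → series DIVERGES

Diverges (ratio test: L = ∞ > 1)


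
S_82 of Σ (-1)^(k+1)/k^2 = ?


S = 1 - 1/4 + 1/9 - 1/16 + 1/25 - 1/36 + 1/49 - 1/64 ± ...
= 0.8224
(Full series converges to +π²/12 ≈ +0.8225)

S_82 = 0.8224


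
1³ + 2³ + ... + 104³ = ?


n(n+1)/2 = 104×105/2 = 5460
Σk³ = 5460² = 29811600

Σk³ = 29811600


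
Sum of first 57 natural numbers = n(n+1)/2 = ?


n(n+1)/2 = 57×58/2 = 3306/2 = 1653

Σk = 1653


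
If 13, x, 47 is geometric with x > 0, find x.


GM = √(13×47) = √611 = 24.7184

GM = 24.7184


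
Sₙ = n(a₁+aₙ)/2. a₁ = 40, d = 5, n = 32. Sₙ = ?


aₙ = 40 + (32-1)×5 = 195
Sₙ = n(a₁+aₙ)/2 = 32×(40+195)/2
= 32×235/2 = 3760

S_32 = 3760


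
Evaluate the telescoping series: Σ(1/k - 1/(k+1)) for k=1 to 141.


Telescoping: adjacent terms cancel.
= 1/1 - 1/142
= 1 - 1/142 = 141/142

Sum = 141/142


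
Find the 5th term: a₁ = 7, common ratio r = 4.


aₙ = a₁·r^(n-1)
= 7×4^4
= 7×256
= 1792

a_5 = 1792


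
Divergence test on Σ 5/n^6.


lim(n→∞) 5/n^6 = 0
lim aₙ = 0 → nth-term test is INCONCLUSIVE
(Need other tests; this is actually a convergent p-series with p=6 > 1)

Inconclusive (lim aₙ = 0; need another test)


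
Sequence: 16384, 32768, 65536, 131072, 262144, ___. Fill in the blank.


Pattern: powers of 2: 2ⁿ
Terms: 16384, 32768, 65536, 131072, 262144
Next term = 524288

Next term = 524288


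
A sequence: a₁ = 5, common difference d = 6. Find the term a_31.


aₙ = a₁ + (n-1)d
= 5 + (31-1)×6
= 5 + 180
= 185

a_31 = 185


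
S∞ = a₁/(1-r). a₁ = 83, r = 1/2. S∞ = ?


S∞ = a₁/(1-r) = 83/(1 - 1/2)
= 83/(1/2)
= 166

S∞ = 166


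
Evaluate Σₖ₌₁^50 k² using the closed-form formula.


n = 50
n(n+1)(2n+1)/6 = 50×51×101/6
= 257550/6 = 42925

Σk² = 42925


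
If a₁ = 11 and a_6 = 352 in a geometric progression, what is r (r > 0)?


r^(n-1) = aₙ/a₁
r^5 = 352/11 = 32
r = 32^(1/5)
= 2

r = 2


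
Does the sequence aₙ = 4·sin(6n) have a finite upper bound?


For all n, -1 ≤ sin(6n) ≤ 1, so -4 ≤ 4·sin(6n) ≤ 4
Lower bound: -4, Upper bound: 4
The sequence IS bounded

Bounded (-4 ≤ aₙ ≤ 4)


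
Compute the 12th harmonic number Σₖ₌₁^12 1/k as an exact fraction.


H_12 = 1/1 + 1/2 + 1/3 + ... + 1/12
= 86021/27720
≈ 3.1032

H_12 = 86021/27720 ≈ 3.1032


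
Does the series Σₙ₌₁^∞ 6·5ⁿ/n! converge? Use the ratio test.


aₙ = 6·5^n/n!
a_{n+1}/aₙ = 5^(n+1)/(n+1)! × n!/5^n  (constant 6 cancels)
= 5/(n+1)
L = lim(n→∞) 5/(n+1) = 0
L < 1 → series CONVERGES

Converges (ratio test: L = 0 < 1)


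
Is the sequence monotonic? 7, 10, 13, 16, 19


Differences: 3, 3, 3, 3
All differences > 0 → strictly INCREASING

Monotonically increasing


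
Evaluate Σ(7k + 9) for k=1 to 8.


Σ(7k+9) = 7·Σk + 9·n
= 7·36 + 9·8
= 252 + 72 = 324

Σ = 324


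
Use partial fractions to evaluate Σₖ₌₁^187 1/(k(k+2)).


1/(k(k+2)) = (1/2)·(1/k - 1/(k+2)) (partial fractions)
Telescoping: Σ = (1/2)·(1 + 1/2 - 1/188 - 1/189) = 52921/71064

Sum = 52921/71064


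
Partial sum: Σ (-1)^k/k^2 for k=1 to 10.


S = -1 + 1/4 - 1/9 + 1/16 - 1/25 + 1/36 - 1/49 + 1/64 ± ...
= -0.818
(Full series converges to -π²/12 ≈ -0.8225)

S_10 = -0.818


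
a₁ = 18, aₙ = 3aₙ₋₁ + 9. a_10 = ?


Computing step by step:
a_1 = 18
a_2 = 63
a_3 = 198
a_4 = 603
a_5 = 1818
a_6 = 5463
a_7 = 16398
a_8 = 49203
a_9 = 147618
a_10 = 442863


a_10 = 442863


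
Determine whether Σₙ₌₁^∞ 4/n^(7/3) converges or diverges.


p-series test: Σ c/n^p converges if p > 1, diverges if p ≤ 1 (constant c > 0 doesn't affect convergence).
p = 7/3
7/3 > 1 → CONVERGES

Converges (p = 7/3 > 1)


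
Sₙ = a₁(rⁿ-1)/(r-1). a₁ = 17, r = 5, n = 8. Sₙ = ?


Sₙ = 17×(5^8 - 1)/(5 - 1)
= 17×(390625 - 1)/4
= 17×390624/4
= 1660152

S_8 = 1660152


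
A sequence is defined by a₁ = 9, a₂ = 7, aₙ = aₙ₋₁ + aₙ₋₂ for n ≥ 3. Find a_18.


Computing iteratively: 9, 7, 16, 23, 39, 62, 101, 163, 264, 427, 691, 1118, ...
a_18 = 20062

a_18 = 20062


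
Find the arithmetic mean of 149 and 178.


AM = (149 + 178)/2 = 327/2 = 163.5

AM = 163.5


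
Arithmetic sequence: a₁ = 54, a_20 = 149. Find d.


d = (aₙ - a₁)/(n-1)
= (149 - 54)/(20-1)
= 95/19 = 5

d = 5


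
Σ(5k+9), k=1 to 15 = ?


Σ(5k+9) = 5·Σk + 9·n
= 5·120 + 9·15
= 600 + 135 = 735

Σ = 735


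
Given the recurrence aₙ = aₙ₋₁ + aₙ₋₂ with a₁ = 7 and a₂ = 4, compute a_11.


Computing iteratively: 7, 4, 11, 15, 26, 41, 67, 108, 175, 283, 458
a_11 = 458

a_11 = 458


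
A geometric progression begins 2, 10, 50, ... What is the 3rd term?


aₙ = a₁·r^(n-1)
= 2×5^2
= 2×25
= 50

a_3 = 50


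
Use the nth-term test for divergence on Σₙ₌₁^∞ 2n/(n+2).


lim(n→∞) 2n/(n+2) = 2/1 = 2  (divide numerator and denominator by n)
lim aₙ = 2 ≠ 0 → series DIVERGES

Diverges (lim aₙ = 2 ≠ 0)


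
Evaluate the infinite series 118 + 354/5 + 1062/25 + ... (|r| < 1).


S∞ = a₁/(1-r) = 118/(1 - 3/5)
= 118/(2/5)
= 295

S∞ = 295


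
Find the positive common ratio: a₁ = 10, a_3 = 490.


r^(n-1) = aₙ/a₁
r^2 = 490/10 = 49
r = 49^(1/2)
= ±7; taking r > 0 gives r = 7

r = 7


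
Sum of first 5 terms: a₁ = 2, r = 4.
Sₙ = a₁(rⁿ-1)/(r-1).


Sₙ = 2×(4^5 - 1)/(4 - 1)
= 2×(1024 - 1)/3
= 2×1023/3
= 682

S_5 = 682


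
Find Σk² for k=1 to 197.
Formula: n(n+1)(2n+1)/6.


n = 197
n(n+1)(2n+1)/6 = 197×198×395/6
= 15407370/6 = 2567895

Σk² = 2567895


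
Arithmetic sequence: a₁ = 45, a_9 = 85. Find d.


d = (aₙ - a₁)/(n-1)
= (85 - 45)/(9-1)
= 40/8 = 5

d = 5


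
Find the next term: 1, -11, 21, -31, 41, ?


Pattern: alternating sign, magnitude arithmetic (d=10)
Terms: 1, -11, 21, -31, 41
Next term = -51

Next term = -51


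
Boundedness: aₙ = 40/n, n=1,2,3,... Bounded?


a₁ = 40, a₂ = 40/2, a₃ = 40/3, ...
0 < aₙ ≤ 40 for all n ≥ 1
Lower bound: 0, Upper bound: 40
The sequence IS bounded

Bounded (0 < aₙ ≤ 40)


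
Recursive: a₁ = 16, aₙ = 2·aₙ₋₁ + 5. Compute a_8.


Computing step by step:
a_1 = 16
a_2 = 37
a_3 = 79
a_4 = 163
a_5 = 331
a_6 = 667
a_7 = 1339
a_8 = 2683


a_8 = 2683


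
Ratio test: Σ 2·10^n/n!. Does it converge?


aₙ = 2·10^n/n!
a_{n+1}/aₙ = 10^(n+1)/(n+1)! × n!/10^n  (constant 2 cancels)
= 10/(n+1)
L = lim(n→∞) 10/(n+1) = 0
L < 1 → series CONVERGES

Converges (ratio test: L = 0 < 1)


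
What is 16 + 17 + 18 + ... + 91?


Σₖ₌16^91 k = Σₖ₌₁^91 k − Σₖ₌₁^15 k
= 91·92/2 − 15·16/2
= 4186 − 120 = 4066

Σk = 4066


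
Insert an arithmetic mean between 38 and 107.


AM = (38 + 107)/2 = 145/2 = 72.5

AM = 72.5


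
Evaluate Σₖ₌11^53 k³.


Σₖ₌11^53 k³ = [53·54/2]² − [10·11/2]²
= 2047761 − 3025 = 2044736

Σk³ = 2044736


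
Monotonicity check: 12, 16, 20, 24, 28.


Differences: 4, 4, 4, 4
All differences > 0 → strictly INCREASING

Monotonically increasing


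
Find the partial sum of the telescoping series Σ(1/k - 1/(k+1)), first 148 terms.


Telescoping: adjacent terms cancel.
= 1/1 - 1/149
= 1 - 1/149 = 148/149

Sum = 148/149


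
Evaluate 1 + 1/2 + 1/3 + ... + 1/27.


H_27 = 1/1 + 1/2 + 1/3 + ... + 1/27
= 312536252003/80313433200
≈ 3.8915

H_27 = 312536252003/80313433200 ≈ 3.8915


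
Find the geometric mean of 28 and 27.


GM = √(28×27) = √756 = 27.4955

GM = 27.4955


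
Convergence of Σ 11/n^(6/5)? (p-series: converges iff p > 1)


p-series test: Σ c/n^p converges if p > 1, diverges if p ≤ 1 (constant c > 0 doesn't affect convergence).
p = 6/5
6/5 > 1 → CONVERGES

Converges (p = 6/5 > 1)


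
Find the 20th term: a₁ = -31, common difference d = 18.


aₙ = a₁ + (n-1)d
= -31 + (20-1)×18
= -31 + 342
= 311

a_20 = 311


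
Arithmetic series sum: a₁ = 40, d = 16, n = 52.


aₙ = 40 + (52-1)×16 = 856
Sₙ = n(a₁+aₙ)/2 = 52×(40+856)/2
= 52×896/2 = 23296

S_52 = 23296


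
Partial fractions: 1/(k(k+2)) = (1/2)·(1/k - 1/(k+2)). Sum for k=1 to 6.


1/(k(k+2)) = (1/2)·(1/k - 1/(k+2)) (partial fractions)
Telescoping: Σ = (1/2)·(1 + 1/2 - 1/7 - 1/8) = 69/112

Sum = 69/112


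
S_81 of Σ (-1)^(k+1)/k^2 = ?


S = 1 - 1/4 + 1/9 - 1/16 + 1/25 - 1/36 + 1/49 - 1/64 ± ...
= 0.8225
(Full series converges to +π²/12 ≈ +0.8225)

S_81 = 0.8225


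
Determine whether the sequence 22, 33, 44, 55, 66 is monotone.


Differences: 11, 11, 11, 11
All differences > 0 → strictly INCREASING

Monotonically increasing


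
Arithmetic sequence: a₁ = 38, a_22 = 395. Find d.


d = (aₙ - a₁)/(n-1)
= (395 - 38)/(22-1)
= 357/21 = 17

d = 17


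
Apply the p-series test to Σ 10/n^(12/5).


p-series test: Σ c/n^p converges if p > 1, diverges if p ≤ 1 (constant c > 0 doesn't affect convergence).
p = 12/5
12/5 > 1 → CONVERGES

Converges (p = 12/5 > 1)


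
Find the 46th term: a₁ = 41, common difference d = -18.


aₙ = a₁ + (n-1)d
= 41 + (46-1)×-18
= 41 - 810
= -769

a_46 = -769


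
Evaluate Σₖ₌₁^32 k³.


n(n+1)/2 = 32×33/2 = 528
Σk³ = 528² = 278784

Σk³ = 278784


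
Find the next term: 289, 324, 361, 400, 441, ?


Pattern: perfect squares: n²
Terms: 289, 324, 361, 400, 441
Next term = 484

Next term = 484


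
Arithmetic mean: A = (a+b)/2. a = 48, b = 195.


AM = (48 + 195)/2 = 243/2 = 121.5

AM = 121.5


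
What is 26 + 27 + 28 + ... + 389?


Σₖ₌26^389 k = Σₖ₌₁^389 k − Σₖ₌₁^25 k
= 389·390/2 − 25·26/2
= 75855 − 325 = 75530

Σk = 75530


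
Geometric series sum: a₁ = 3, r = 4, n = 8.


Sₙ = 3×(4^8 - 1)/(4 - 1)
= 3×(65536 - 1)/3
= 3×65535/3
= 65535

S_8 = 65535


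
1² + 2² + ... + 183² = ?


n = 183
n(n+1)(2n+1)/6 = 183×184×367/6
= 12357624/6 = 2059604

Σk² = 2059604


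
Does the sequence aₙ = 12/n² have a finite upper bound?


a₁ = 12, a₂ = 12/4, a₃ = 12/9, ...
0 < aₙ ≤ 12 for all n ≥ 1
The sequence IS bounded

Bounded (0 < aₙ ≤ 12)


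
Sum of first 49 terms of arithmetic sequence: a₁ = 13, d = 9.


aₙ = 13 + (49-1)×9 = 445
Sₙ = n(a₁+aₙ)/2 = 49×(13+445)/2
= 49×458/2 = 11221

S_49 = 11221


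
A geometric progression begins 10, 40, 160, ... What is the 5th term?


aₙ = a₁·r^(n-1)
= 10×4^4
= 10×256
= 2560

a_5 = 2560


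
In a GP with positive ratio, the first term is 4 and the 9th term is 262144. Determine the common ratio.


r^(n-1) = aₙ/a₁
r^8 = 262144/4 = 65536
r = 65536^(1/8)
= ±4; taking r > 0 gives r = 4

r = 4


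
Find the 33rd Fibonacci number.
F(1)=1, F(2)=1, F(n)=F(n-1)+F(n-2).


Fibonacci sequence: 1, 1, 2, 3, 5, 8, 13, 21, 34, 55, 89, ...
F(33) = 3524578

F(33) = 3524578


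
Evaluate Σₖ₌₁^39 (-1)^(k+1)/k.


S = 1 - 1/2 + 1/3 - 1/4 + 1/5 - 1/6 + 1/7 - 1/8 ± ...
= 0.7058
(Full series converges to +ln(2) ≈ +0.6931)

S_39 = 0.7058


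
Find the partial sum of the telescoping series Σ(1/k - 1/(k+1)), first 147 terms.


Telescoping: adjacent terms cancel.
= 1/1 - 1/148
= 1 - 1/148 = 147/148

Sum = 147/148


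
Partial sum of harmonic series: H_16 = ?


H_16 = 1/1 + 1/2 + 1/3 + ... + 1/16
= 2436559/720720
≈ 3.3807

H_16 = 2436559/720720 ≈ 3.3807


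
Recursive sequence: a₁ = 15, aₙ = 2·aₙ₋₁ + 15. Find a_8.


Computing step by step:
a_1 = 15
a_2 = 45
a_3 = 105
a_4 = 225
a_5 = 465
a_6 = 945
a_7 = 1905
a_8 = 3825


a_8 = 3825


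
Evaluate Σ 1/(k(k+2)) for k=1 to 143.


1/(k(k+2)) = (1/2)·(1/k - 1/(k+2)) (partial fractions)
Telescoping: Σ = (1/2)·(1 + 1/2 - 1/144 - 1/145) = 31031/41760

Sum = 31031/41760


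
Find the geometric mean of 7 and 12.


GM = √(7×12) = √84 = 9.1652

GM = 9.1652


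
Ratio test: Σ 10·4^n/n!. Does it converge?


aₙ = 10·4^n/n!
a_{n+1}/aₙ = 4^(n+1)/(n+1)! × n!/4^n  (constant 10 cancels)
= 4/(n+1)
L = lim(n→∞) 4/(n+1) = 0
L < 1 → series CONVERGES

Converges (ratio test: L = 0 < 1)


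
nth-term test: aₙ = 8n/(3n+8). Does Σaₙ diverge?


lim(n→∞) 8n/(3n+8) = 8/3 = 8/3  (divide numerator and denominator by n)
lim aₙ = 8/3 ≠ 0 → series DIVERGES

Diverges (lim aₙ = 8/3 ≠ 0)


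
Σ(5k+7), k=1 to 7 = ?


Σ(5k+7) = 5·Σk + 7·n
= 5·28 + 7·7
= 140 + 49 = 189

Σ = 189


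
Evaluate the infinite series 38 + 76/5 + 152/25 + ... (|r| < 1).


S∞ = a₁/(1-r) = 38/(1 - 2/5)
= 38/(3/5)
= 190/3

S∞ = 190/3


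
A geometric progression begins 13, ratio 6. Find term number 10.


aₙ = a₁·r^(n-1)
= 13×6^9
= 13×10077696
= 131010048

a_10 = 131010048


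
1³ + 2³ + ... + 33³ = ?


n(n+1)/2 = 33×34/2 = 561
Σk³ = 561² = 314721

Σk³ = 314721


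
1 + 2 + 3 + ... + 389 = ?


n(n+1)/2 = 389×390/2 = 151710/2 = 75855

Σk = 75855


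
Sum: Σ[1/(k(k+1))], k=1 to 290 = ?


1/(k(k+1)) = 1/k - 1/(k+1) (partial fractions)
Telescoping: Σ = 1 - 1/291 = 290/291

Sum = 290/291


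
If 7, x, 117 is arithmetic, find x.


AM = (7 + 117)/2 = 124/2 = 62

AM = 62


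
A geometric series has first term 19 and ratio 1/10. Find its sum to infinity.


S∞ = a₁/(1-r) = 19/(1 - 1/10)
= 19/(9/10)
= 190/9

S∞ = 190/9


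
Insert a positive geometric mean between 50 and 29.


GM = √(50×29) = √1450 = 38.0789

GM = 38.0789


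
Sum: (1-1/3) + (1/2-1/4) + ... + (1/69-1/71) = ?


Telescoping with gap 2: two head and two tail terms survive.
= (1 + 1/2) - (1/70 + 1/71)
= 3/2 - 1/70 - 1/71 = 3657/2485

Sum = 3657/2485


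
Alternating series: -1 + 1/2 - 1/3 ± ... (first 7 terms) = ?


S = -1 + 1/2 - 1/3 + 1/4 - 1/5 + 1/6 - 1/7
= -0.7595
(Full series converges to -ln(2) ≈ -0.6931)

S_7 = -0.7595


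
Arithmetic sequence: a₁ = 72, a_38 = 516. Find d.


d = (aₙ - a₁)/(n-1)
= (516 - 72)/(38-1)
= 444/37 = 12

d = 12


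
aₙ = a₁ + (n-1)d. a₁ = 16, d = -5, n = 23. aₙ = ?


aₙ = a₁ + (n-1)d
= 16 + (23-1)×-5
= 16 - 110
= -94

a_23 = -94


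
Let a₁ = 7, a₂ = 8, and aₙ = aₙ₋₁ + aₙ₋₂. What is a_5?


Computing iteratively: 7, 8, 15, 23, 38
a_5 = 38

a_5 = 38


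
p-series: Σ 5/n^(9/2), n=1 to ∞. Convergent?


p-series test: Σ c/n^p converges if p > 1, diverges if p ≤ 1 (constant c > 0 doesn't affect convergence).
p = 9/2
9/2 > 1 → CONVERGES

Converges (p = 9/2 > 1)


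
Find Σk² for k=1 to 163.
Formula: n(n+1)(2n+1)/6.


n = 163
n(n+1)(2n+1)/6 = 163×164×327/6
= 8741364/6 = 1456894

Σk² = 1456894


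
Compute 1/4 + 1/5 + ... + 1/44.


Σₖ₌4^44 1/k = 1/4 + 1/5 + 1/6 + ... + 1/44
= 3417147441241012987/1345655451257488800
≈ 2.5394

Sum = 3417147441241012987/1345655451257488800 ≈ 2.5394


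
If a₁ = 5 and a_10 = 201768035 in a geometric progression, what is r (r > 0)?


r^(n-1) = aₙ/a₁
r^9 = 201768035/5 = 40353607
r = 40353607^(1/9)
= 7

r = 7


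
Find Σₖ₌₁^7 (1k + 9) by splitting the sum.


Σ(1k+9) = 1·Σk + 9·n
= 1·28 + 9·7
= 28 + 63 = 91

Σ = 91


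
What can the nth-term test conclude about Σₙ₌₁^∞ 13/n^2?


lim(n→∞) 13/n^2 = 0
lim aₙ = 0 → nth-term test is INCONCLUSIVE
(Need other tests; this is actually a convergent p-series with p=2 > 1)

Inconclusive (lim aₙ = 0; need another test)


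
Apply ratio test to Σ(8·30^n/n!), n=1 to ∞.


aₙ = 8·30^n/n!
a_{n+1}/aₙ = 30^(n+1)/(n+1)! × n!/30^n  (constant 8 cancels)
= 30/(n+1)
L = lim(n→∞) 30/(n+1) = 0
L < 1 → series CONVERGES

Converges (ratio test: L = 0 < 1)


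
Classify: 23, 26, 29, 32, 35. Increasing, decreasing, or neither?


Differences: 3, 3, 3, 3
All differences > 0 → strictly INCREASING

Monotonically increasing


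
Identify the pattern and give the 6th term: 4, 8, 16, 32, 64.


Pattern: geometric (r=2)
Terms: 4, 8, 16, 32, 64
Next term = 128

Next term = 128


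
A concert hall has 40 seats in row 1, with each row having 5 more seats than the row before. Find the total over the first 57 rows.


aₙ = 40 + (57-1)×5 = 320
Sₙ = n(a₁+aₙ)/2 = 57×(40+320)/2
= 57×360/2 = 10260

S_57 = 10260


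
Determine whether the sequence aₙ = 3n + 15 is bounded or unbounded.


aₙ = 3n + 15 → as n→∞, aₙ→∞
No finite upper bound exists
The sequence is UNBOUNDED

Unbounded (aₙ → ∞ as n → ∞)


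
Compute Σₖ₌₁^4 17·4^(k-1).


Sₙ = 17×(4^4 - 1)/(4 - 1)
= 17×(256 - 1)/3
= 17×255/3
= 1445

S_4 = 1445


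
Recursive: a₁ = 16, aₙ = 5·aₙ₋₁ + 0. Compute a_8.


Computing step by step:
a_1 = 16
a_2 = 80
a_3 = 400
a_4 = 2000
a_5 = 10000
a_6 = 50000
a_7 = 250000
a_8 = 1250000


a_8 = 1250000


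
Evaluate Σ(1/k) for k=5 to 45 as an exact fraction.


Σₖ₌5^45 1/k = 1/5 + 1/6 + 1/7 + ... + 1/45
= 3110637032899029427/1345655451257488800
≈ 2.3116

Sum = 3110637032899029427/1345655451257488800 ≈ 2.3116


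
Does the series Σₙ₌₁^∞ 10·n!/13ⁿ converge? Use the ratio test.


aₙ = 10·n!/13^n
a_{n+1}/aₙ = (n+1)!/13^(n+1) × 13^n/n!  (constant 10 cancels)
= (n+1)/13
L = lim(n→∞) (n+1)/13 = ∞
L > 1 → series DIVERGES

Diverges (ratio test: L = ∞ > 1)


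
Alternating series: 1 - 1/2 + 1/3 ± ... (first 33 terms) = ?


S = 1 - 1/2 + 1/3 - 1/4 + 1/5 - 1/6 + 1/7 - 1/8 ± ...
= 0.7081
(Full series converges to +ln(2) ≈ +0.6931)

S_33 = 0.7081


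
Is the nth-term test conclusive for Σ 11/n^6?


lim(n→∞) 11/n^6 = 0
lim aₙ = 0 → nth-term test is INCONCLUSIVE
(Need other tests; this is actually a convergent p-series with p=6 > 1)

Inconclusive (lim aₙ = 0; need another test)


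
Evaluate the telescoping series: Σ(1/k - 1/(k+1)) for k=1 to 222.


Telescoping: adjacent terms cancel.
= 1/1 - 1/223
= 1 - 1/223 = 222/223

Sum = 222/223


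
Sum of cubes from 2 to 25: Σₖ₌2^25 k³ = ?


Σₖ₌2^25 k³ = [25·26/2]² − [1·2/2]²
= 105625 − 1 = 105624

Σk³ = 105624


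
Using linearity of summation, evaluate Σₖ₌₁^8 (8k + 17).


Σ(8k+17) = 8·Σk + 17·n
= 8·36 + 17·8
= 288 + 136 = 424

Σ = 424


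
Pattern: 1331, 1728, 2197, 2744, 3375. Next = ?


Pattern: perfect cubes: n³
Terms: 1331, 1728, 2197, 2744, 3375
Next term = 4096

Next term = 4096


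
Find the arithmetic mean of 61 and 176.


AM = (61 + 176)/2 = 237/2 = 118.5

AM = 118.5


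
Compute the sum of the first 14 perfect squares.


n = 14
n(n+1)(2n+1)/6 = 14×15×29/6
= 6090/6 = 1015

Σk² = 1015


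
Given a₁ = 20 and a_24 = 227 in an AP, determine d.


d = (aₙ - a₁)/(n-1)
= (227 - 20)/(24-1)
= 207/23 = 9

d = 9


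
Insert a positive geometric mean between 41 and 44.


GM = √(41×44) = √1804 = 42.4735

GM = 42.4735


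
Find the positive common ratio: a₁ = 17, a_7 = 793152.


r^(n-1) = aₙ/a₁
r^6 = 793152/17 = 46656
r = 46656^(1/6)
= ±6; taking r > 0 gives r = 6

r = 6


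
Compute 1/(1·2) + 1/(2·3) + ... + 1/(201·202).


1/(k(k+1)) = 1/k - 1/(k+1) (partial fractions)
Telescoping: Σ = 1 - 1/202 = 201/202

Sum = 201/202


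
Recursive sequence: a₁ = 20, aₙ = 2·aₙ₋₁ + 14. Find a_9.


Computing step by step:
a_1 = 20
a_2 = 54
a_3 = 122
a_4 = 258
a_5 = 530
a_6 = 1074
a_7 = 2162
a_8 = 4338
a_9 = 8690


a_9 = 8690


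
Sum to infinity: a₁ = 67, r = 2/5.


S∞ = a₁/(1-r) = 67/(1 - 2/5)
= 67/(3/5)
= 335/3

S∞ = 335/3


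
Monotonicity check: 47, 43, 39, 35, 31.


Differences: -4, -4, -4, -4
All differences < 0 → strictly DECREASING

Monotonically decreasing


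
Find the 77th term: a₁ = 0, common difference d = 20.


aₙ = a₁ + (n-1)d
= 0 + (77-1)×20
= 0 + 1520
= 1520

a_77 = 1520


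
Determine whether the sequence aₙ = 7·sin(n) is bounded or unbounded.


For all n, -1 ≤ sin(n) ≤ 1, so -7 ≤ 7·sin(n) ≤ 7
Lower bound: -7, Upper bound: 7
The sequence IS bounded

Bounded (-7 ≤ aₙ ≤ 7)


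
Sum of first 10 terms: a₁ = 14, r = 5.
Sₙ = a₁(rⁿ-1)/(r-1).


Sₙ = 14×(5^10 - 1)/(5 - 1)
= 14×(9765625 - 1)/4
= 14×9765624/4
= 34179684

S_10 = 34179684


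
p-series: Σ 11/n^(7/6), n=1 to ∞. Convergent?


p-series test: Σ c/n^p converges if p > 1, diverges if p ≤ 1 (constant c > 0 doesn't affect convergence).
p = 7/6
7/6 > 1 → CONVERGES

Converges (p = 7/6 > 1)


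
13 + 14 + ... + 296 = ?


Σₖ₌13^296 k = Σₖ₌₁^296 k − Σₖ₌₁^12 k
= 296·297/2 − 12·13/2
= 43956 − 78 = 43878

Σk = 43878


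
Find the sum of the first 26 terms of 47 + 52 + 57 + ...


aₙ = 47 + (26-1)×5 = 172
Sₙ = n(a₁+aₙ)/2 = 26×(47+172)/2
= 26×219/2 = 2847

S_26 = 2847


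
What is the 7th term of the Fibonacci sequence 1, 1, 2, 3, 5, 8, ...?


Fibonacci sequence: 1, 1, 2, 3, 5, 8, 13
F(7) = 13

F(7) = 13


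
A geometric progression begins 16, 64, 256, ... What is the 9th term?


aₙ = a₁·r^(n-1)
= 16×4^8
= 16×65536
= 1048576

a_9 = 1048576


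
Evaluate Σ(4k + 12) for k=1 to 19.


Σ(4k+12) = 4·Σk + 12·n
= 4·190 + 12·19
= 760 + 228 = 988

Σ = 988


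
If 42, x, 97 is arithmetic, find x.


AM = (42 + 97)/2 = 139/2 = 69.5

AM = 69.5


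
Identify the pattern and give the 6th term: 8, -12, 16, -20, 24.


Pattern: alternating sign, magnitude arithmetic (d=4)
Terms: 8, -12, 16, -20, 24
Next term = -28

Next term = -28


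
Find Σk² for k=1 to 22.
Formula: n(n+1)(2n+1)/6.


n = 22
n(n+1)(2n+1)/6 = 22×23×45/6
= 22770/6 = 3795

Σk² = 3795


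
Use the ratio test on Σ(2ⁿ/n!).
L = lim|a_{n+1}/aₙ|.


aₙ = 2^n/n!
a_{n+1}/aₙ = 2^(n+1)/(n+1)! × n!/2^n
= 2/(n+1)
L = lim(n→∞) 2/(n+1) = 0
L < 1 → series CONVERGES

Converges (ratio test: L = 0 < 1)


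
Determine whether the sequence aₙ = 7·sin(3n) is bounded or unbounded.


For all n, -1 ≤ sin(3n) ≤ 1, so -7 ≤ 7·sin(3n) ≤ 7
Lower bound: -7, Upper bound: 7
The sequence IS bounded

Bounded (-7 ≤ aₙ ≤ 7)


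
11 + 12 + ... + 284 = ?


Σₖ₌11^284 k = Σₖ₌₁^284 k − Σₖ₌₁^10 k
= 284·285/2 − 10·11/2
= 40470 − 55 = 40415

Σk = 40415


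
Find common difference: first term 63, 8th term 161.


d = (aₙ - a₁)/(n-1)
= (161 - 63)/(8-1)
= 98/7 = 14

d = 14


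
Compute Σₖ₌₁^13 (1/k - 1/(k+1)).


Telescoping: adjacent terms cancel.
= 1/1 - 1/14
= 1 - 1/14 = 13/14

Sum = 13/14


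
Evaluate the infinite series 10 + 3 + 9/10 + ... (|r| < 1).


S∞ = a₁/(1-r) = 10/(1 - 3/10)
= 10/(7/10)
= 100/7

S∞ = 100/7


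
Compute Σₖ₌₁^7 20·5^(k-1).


Sₙ = 20×(5^7 - 1)/(5 - 1)
= 20×(78125 - 1)/4
= 20×78124/4
= 390620

S_7 = 390620


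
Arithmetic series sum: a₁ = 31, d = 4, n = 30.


aₙ = 31 + (30-1)×4 = 147
Sₙ = n(a₁+aₙ)/2 = 30×(31+147)/2
= 30×178/2 = 2670

S_30 = 2670


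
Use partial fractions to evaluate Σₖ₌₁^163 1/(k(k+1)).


1/(k(k+1)) = 1/k - 1/(k+1) (partial fractions)
Telescoping: Σ = 1 - 1/164 = 163/164

Sum = 163/164


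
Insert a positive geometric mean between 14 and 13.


GM = √(14×13) = √182 = 13.4907

GM = 13.4907


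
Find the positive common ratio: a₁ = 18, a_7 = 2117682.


r^(n-1) = aₙ/a₁
r^6 = 2117682/18 = 117649
r = 117649^(1/6)
= ±7; taking r > 0 gives r = 7

r = 7


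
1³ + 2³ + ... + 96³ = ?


n(n+1)/2 = 96×97/2 = 4656
Σk³ = 4656² = 21678336

Σk³ = 21678336


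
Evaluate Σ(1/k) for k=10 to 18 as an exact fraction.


Σₖ₌10^18 1/k = 1/10 + 1/11 + 1/12 + 1/13 + 1/14 + 1/15 + 1/16 + 1/17 + 1/18
= 1632341/2450448
≈ 0.6661

Sum = 1632341/2450448 ≈ 0.6661


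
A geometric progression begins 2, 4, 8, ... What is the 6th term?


aₙ = a₁·r^(n-1)
= 2×2^5
= 2×32
= 64

a_6 = 64


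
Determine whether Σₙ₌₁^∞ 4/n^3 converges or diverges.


p-series test: Σ c/n^p converges if p > 1, diverges if p ≤ 1 (constant c > 0 doesn't affect convergence).
p = 3
3 > 1 → CONVERGES

Converges (p = 3 > 1)


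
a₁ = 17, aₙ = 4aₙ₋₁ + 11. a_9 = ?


Computing step by step:
a_1 = 17
a_2 = 79
a_3 = 327
a_4 = 1319
a_5 = 5287
a_6 = 21159
a_7 = 84647
a_8 = 338599
a_9 = 1354407


a_9 = 1354407


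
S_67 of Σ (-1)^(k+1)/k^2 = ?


S = 1 - 1/4 + 1/9 - 1/16 + 1/25 - 1/36 + 1/49 - 1/64 ± ...
= 0.8226
(Full series converges to +π²/12 ≈ +0.8225)

S_67 = 0.8226


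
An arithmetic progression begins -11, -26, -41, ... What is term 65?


aₙ = a₁ + (n-1)d
= -11 + (65-1)×-15
= -11 - 960
= -971

a_65 = -971


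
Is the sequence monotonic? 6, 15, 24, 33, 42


Differences: 9, 9, 9, 9
All differences > 0 → strictly INCREASING

Monotonically increasing


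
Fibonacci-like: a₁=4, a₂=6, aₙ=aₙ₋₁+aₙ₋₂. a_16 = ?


Computing iteratively: 4, 6, 10, 16, 26, 42, 68, 110, 178, 288, 466, 754, ...
a_16 = 5168

a_16 = 5168


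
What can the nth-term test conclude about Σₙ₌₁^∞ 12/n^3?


lim(n→∞) 12/n^3 = 0
lim aₙ = 0 → nth-term test is INCONCLUSIVE
(Need other tests; this is actually a convergent p-series with p=3 > 1)

Inconclusive (lim aₙ = 0; need another test)


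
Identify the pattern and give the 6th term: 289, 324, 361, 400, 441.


Pattern: perfect squares: n²
Terms: 289, 324, 361, 400, 441
Next term = 484

Next term = 484


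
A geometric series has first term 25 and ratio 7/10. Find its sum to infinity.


S∞ = a₁/(1-r) = 25/(1 - 7/10)
= 25/(3/10)
= 250/3

S∞ = 250/3


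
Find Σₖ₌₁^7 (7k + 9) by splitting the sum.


Σ(7k+9) = 7·Σk + 9·n
= 7·28 + 9·7
= 196 + 63 = 259

Σ = 259
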